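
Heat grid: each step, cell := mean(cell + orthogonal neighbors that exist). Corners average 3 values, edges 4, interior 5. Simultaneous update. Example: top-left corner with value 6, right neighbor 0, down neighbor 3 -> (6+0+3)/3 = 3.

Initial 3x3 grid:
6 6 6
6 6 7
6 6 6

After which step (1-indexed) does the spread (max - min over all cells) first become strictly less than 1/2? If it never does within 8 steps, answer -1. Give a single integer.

Answer: 1

Derivation:
Step 1: max=19/3, min=6, spread=1/3
  -> spread < 1/2 first at step 1
Step 2: max=1507/240, min=6, spread=67/240
Step 3: max=13397/2160, min=1207/200, spread=1807/10800
Step 4: max=5341963/864000, min=32761/5400, spread=33401/288000
Step 5: max=47885933/7776000, min=3283391/540000, spread=3025513/38880000
Step 6: max=19127326867/3110400000, min=175555949/28800000, spread=53531/995328
Step 7: max=1145776925849/186624000000, min=47447116051/7776000000, spread=450953/11943936
Step 8: max=68693543560603/11197440000000, min=5699728610519/933120000000, spread=3799043/143327232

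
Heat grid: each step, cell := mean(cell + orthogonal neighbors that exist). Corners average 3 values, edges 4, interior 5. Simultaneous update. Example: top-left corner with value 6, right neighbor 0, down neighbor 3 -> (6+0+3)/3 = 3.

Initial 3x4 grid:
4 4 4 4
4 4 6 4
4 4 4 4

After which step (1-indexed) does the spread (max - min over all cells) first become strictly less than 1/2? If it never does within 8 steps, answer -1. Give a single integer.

Answer: 2

Derivation:
Step 1: max=9/2, min=4, spread=1/2
Step 2: max=223/50, min=4, spread=23/50
  -> spread < 1/2 first at step 2
Step 3: max=10411/2400, min=813/200, spread=131/480
Step 4: max=92951/21600, min=14791/3600, spread=841/4320
Step 5: max=37102051/8640000, min=2973373/720000, spread=56863/345600
Step 6: max=332574341/77760000, min=26909543/6480000, spread=386393/3110400
Step 7: max=132809723131/31104000000, min=10788358813/2592000000, spread=26795339/248832000
Step 8: max=7948775714129/1866240000000, min=649166149667/155520000000, spread=254051069/2985984000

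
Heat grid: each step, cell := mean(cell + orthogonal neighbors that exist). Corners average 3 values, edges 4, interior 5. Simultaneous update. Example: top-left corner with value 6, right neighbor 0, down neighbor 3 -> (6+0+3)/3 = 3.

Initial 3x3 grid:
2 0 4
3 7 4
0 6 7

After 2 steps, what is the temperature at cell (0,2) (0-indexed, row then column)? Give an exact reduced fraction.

Step 1: cell (0,2) = 8/3
Step 2: cell (0,2) = 137/36
Full grid after step 2:
  95/36 139/48 137/36
  35/12 83/20 107/24
  11/3 53/12 97/18

Answer: 137/36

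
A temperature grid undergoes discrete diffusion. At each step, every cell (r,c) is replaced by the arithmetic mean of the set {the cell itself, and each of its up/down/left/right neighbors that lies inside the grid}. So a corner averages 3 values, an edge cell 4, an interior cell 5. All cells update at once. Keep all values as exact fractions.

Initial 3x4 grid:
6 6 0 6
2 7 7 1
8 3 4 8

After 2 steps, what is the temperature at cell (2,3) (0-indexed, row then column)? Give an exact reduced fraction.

Step 1: cell (2,3) = 13/3
Step 2: cell (2,3) = 46/9
Full grid after step 2:
  91/18 115/24 469/120 151/36
  79/16 124/25 491/100 479/120
  187/36 61/12 287/60 46/9

Answer: 46/9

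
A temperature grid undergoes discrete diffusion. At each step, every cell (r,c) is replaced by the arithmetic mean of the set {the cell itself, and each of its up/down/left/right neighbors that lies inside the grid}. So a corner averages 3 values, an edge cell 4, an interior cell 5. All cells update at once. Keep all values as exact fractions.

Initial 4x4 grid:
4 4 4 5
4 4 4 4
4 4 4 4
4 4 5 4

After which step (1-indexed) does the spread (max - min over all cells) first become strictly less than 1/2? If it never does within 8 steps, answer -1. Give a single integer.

Step 1: max=13/3, min=4, spread=1/3
  -> spread < 1/2 first at step 1
Step 2: max=77/18, min=4, spread=5/18
Step 3: max=9107/2160, min=4, spread=467/2160
Step 4: max=270857/64800, min=1159/288, spread=5041/32400
Step 5: max=8118491/1944000, min=2524/625, spread=1339207/9720000
Step 6: max=242707769/58320000, min=26244023/6480000, spread=3255781/29160000
Step 7: max=7270257467/1749600000, min=157900817/38880000, spread=82360351/874800000
Step 8: max=217683489857/52488000000, min=1581735809/388800000, spread=2074577821/26244000000

Answer: 1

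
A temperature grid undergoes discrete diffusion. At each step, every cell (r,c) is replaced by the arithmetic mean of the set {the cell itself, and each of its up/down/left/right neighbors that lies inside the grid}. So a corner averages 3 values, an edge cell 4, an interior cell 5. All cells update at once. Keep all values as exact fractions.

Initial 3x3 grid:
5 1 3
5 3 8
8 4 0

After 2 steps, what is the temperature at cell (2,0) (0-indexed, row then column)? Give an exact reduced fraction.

Answer: 44/9

Derivation:
Step 1: cell (2,0) = 17/3
Step 2: cell (2,0) = 44/9
Full grid after step 2:
  143/36 223/60 7/2
  1127/240 197/50 157/40
  44/9 1057/240 15/4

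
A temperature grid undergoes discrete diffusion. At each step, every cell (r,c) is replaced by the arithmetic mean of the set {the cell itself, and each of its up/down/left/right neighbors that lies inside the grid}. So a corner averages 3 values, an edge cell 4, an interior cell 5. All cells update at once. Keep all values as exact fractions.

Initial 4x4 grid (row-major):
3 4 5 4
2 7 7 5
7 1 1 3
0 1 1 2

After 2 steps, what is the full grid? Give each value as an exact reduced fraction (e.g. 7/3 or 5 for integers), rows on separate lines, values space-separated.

After step 1:
  3 19/4 5 14/3
  19/4 21/5 5 19/4
  5/2 17/5 13/5 11/4
  8/3 3/4 5/4 2
After step 2:
  25/6 339/80 233/48 173/36
  289/80 221/50 431/100 103/24
  799/240 269/100 3 121/40
  71/36 121/60 33/20 2

Answer: 25/6 339/80 233/48 173/36
289/80 221/50 431/100 103/24
799/240 269/100 3 121/40
71/36 121/60 33/20 2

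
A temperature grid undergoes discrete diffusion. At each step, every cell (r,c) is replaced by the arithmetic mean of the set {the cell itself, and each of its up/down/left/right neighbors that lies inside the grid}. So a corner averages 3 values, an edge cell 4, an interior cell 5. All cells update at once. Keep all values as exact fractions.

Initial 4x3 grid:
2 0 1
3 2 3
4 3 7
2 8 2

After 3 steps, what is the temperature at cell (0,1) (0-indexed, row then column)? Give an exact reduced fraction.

Answer: 1991/960

Derivation:
Step 1: cell (0,1) = 5/4
Step 2: cell (0,1) = 129/80
Step 3: cell (0,1) = 1991/960
Full grid after step 3:
  1063/540 1991/960 4457/2160
  3941/1440 13/5 2123/720
  973/288 2309/600 67/18
  4439/1080 11819/2880 9703/2160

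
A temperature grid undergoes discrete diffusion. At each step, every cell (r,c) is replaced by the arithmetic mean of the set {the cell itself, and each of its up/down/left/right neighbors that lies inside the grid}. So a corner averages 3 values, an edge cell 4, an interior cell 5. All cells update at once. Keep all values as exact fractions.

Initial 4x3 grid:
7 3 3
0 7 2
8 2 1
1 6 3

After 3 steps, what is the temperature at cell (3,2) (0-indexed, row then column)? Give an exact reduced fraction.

Step 1: cell (3,2) = 10/3
Step 2: cell (3,2) = 25/9
Step 3: cell (3,2) = 7313/2160
Full grid after step 3:
  8393/2160 1597/400 7033/2160
  30581/7200 3413/1000 25081/7200
  8857/2400 11539/3000 21371/7200
  2911/720 6059/1800 7313/2160

Answer: 7313/2160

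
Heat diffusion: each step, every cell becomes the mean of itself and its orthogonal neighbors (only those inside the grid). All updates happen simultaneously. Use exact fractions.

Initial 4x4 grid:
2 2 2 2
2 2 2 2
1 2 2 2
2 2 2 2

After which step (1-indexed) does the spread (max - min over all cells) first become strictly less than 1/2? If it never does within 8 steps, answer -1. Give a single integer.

Answer: 1

Derivation:
Step 1: max=2, min=5/3, spread=1/3
  -> spread < 1/2 first at step 1
Step 2: max=2, min=209/120, spread=31/120
Step 3: max=2, min=1949/1080, spread=211/1080
Step 4: max=2, min=199157/108000, spread=16843/108000
Step 5: max=17921/9000, min=1805357/972000, spread=130111/972000
Step 6: max=1072841/540000, min=54677633/29160000, spread=3255781/29160000
Step 7: max=1068893/540000, min=1649246309/874800000, spread=82360351/874800000
Step 8: max=191893559/97200000, min=49736683109/26244000000, spread=2074577821/26244000000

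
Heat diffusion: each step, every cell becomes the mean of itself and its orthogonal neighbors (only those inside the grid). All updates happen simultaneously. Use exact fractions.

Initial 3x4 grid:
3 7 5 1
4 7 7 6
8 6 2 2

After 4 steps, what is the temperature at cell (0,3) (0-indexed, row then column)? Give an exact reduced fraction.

Answer: 16487/3600

Derivation:
Step 1: cell (0,3) = 4
Step 2: cell (0,3) = 13/3
Step 3: cell (0,3) = 1619/360
Step 4: cell (0,3) = 16487/3600
Full grid after step 4:
  350911/64800 567461/108000 176407/36000 16487/3600
  2375879/432000 957421/180000 437923/90000 970547/216000
  119537/21600 7963/1500 130399/27000 144133/32400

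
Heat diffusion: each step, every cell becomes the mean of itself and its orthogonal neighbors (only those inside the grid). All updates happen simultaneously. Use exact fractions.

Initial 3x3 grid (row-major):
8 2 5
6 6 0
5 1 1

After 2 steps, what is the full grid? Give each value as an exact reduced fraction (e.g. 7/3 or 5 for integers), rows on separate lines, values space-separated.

After step 1:
  16/3 21/4 7/3
  25/4 3 3
  4 13/4 2/3
After step 2:
  101/18 191/48 127/36
  223/48 83/20 9/4
  9/2 131/48 83/36

Answer: 101/18 191/48 127/36
223/48 83/20 9/4
9/2 131/48 83/36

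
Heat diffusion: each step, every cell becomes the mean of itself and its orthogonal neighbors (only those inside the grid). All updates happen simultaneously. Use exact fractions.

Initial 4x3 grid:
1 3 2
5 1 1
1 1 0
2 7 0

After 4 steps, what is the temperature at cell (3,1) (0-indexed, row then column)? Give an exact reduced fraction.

Answer: 940793/432000

Derivation:
Step 1: cell (3,1) = 5/2
Step 2: cell (3,1) = 61/24
Step 3: cell (3,1) = 16027/7200
Step 4: cell (3,1) = 940793/432000
Full grid after step 4:
  3439/1600 571547/288000 76003/43200
  157673/72000 77481/40000 7753/4500
  491099/216000 182801/90000 96431/54000
  76741/32400 940793/432000 125057/64800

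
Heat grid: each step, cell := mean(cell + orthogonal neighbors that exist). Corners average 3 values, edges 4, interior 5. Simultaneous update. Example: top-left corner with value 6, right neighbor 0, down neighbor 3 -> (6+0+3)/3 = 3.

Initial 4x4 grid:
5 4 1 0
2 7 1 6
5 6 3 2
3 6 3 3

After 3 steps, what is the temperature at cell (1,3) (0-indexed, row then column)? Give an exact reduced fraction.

Answer: 19211/7200

Derivation:
Step 1: cell (1,3) = 9/4
Step 2: cell (1,3) = 701/240
Step 3: cell (1,3) = 19211/7200
Full grid after step 3:
  841/216 5363/1440 20111/7200 2833/1080
  1255/288 2269/600 10177/3000 19211/7200
  31279/7200 3257/750 517/150 931/288
  2461/540 29929/7200 5477/1440 347/108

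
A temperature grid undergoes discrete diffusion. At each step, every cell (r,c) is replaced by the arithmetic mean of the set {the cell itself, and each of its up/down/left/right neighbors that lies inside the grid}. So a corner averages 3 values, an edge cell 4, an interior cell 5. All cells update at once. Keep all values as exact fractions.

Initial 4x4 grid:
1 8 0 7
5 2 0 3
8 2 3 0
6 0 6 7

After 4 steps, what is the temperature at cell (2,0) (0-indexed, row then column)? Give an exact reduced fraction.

Answer: 840679/216000

Derivation:
Step 1: cell (2,0) = 21/4
Step 2: cell (2,0) = 203/48
Step 3: cell (2,0) = 29701/7200
Step 4: cell (2,0) = 840679/216000
Full grid after step 4:
  47813/12960 185647/54000 32707/10800 192467/64800
  825943/216000 604963/180000 551681/180000 25301/8640
  840679/216000 644827/180000 114853/36000 680381/216000
  261361/64800 201391/54000 187559/54000 217643/64800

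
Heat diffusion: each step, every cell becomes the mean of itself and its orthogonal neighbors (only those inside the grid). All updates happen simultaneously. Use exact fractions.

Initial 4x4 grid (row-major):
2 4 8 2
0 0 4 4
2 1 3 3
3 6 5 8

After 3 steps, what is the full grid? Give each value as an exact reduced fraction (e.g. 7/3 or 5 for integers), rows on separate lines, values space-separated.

After step 1:
  2 7/2 9/2 14/3
  1 9/5 19/5 13/4
  3/2 12/5 16/5 9/2
  11/3 15/4 11/2 16/3
After step 2:
  13/6 59/20 247/60 149/36
  63/40 5/2 331/100 973/240
  257/120 253/100 97/25 977/240
  107/36 919/240 1067/240 46/9
After step 3:
  803/360 44/15 1633/450 8863/2160
  503/240 2573/1000 21433/6000 28033/7200
  8297/3600 17857/6000 5471/1500 30809/7200
  6439/2160 24799/7200 31079/7200 2453/540

Answer: 803/360 44/15 1633/450 8863/2160
503/240 2573/1000 21433/6000 28033/7200
8297/3600 17857/6000 5471/1500 30809/7200
6439/2160 24799/7200 31079/7200 2453/540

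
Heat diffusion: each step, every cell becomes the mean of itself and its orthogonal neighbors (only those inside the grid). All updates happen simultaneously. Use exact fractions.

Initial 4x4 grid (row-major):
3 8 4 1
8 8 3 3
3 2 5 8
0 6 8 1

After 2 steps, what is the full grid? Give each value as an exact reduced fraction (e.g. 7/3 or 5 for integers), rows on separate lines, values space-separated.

Answer: 211/36 1313/240 1021/240 125/36
1253/240 529/100 467/100 229/60
331/80 461/100 477/100 283/60
41/12 21/5 149/30 179/36

Derivation:
After step 1:
  19/3 23/4 4 8/3
  11/2 29/5 23/5 15/4
  13/4 24/5 26/5 17/4
  3 4 5 17/3
After step 2:
  211/36 1313/240 1021/240 125/36
  1253/240 529/100 467/100 229/60
  331/80 461/100 477/100 283/60
  41/12 21/5 149/30 179/36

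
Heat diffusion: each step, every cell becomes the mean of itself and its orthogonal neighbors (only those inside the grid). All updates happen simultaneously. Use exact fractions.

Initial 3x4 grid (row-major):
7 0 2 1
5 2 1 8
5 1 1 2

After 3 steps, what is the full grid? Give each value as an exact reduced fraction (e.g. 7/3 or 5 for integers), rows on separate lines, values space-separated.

After step 1:
  4 11/4 1 11/3
  19/4 9/5 14/5 3
  11/3 9/4 5/4 11/3
After step 2:
  23/6 191/80 613/240 23/9
  853/240 287/100 197/100 197/60
  32/9 269/120 299/120 95/36
After step 3:
  391/120 2329/800 17041/7200 6043/2160
  49727/14400 3907/1500 15803/6000 9403/3600
  6733/2160 10043/3600 1051/450 3029/1080

Answer: 391/120 2329/800 17041/7200 6043/2160
49727/14400 3907/1500 15803/6000 9403/3600
6733/2160 10043/3600 1051/450 3029/1080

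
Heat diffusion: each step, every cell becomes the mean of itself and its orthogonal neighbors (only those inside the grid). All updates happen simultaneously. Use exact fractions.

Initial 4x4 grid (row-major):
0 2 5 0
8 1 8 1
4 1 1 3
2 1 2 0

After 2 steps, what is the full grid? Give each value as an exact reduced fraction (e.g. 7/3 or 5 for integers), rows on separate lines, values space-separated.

Answer: 103/36 157/48 219/80 35/12
43/12 281/100 339/100 189/80
41/15 277/100 201/100 107/48
91/36 193/120 43/24 47/36

Derivation:
After step 1:
  10/3 2 15/4 2
  13/4 4 16/5 3
  15/4 8/5 3 5/4
  7/3 3/2 1 5/3
After step 2:
  103/36 157/48 219/80 35/12
  43/12 281/100 339/100 189/80
  41/15 277/100 201/100 107/48
  91/36 193/120 43/24 47/36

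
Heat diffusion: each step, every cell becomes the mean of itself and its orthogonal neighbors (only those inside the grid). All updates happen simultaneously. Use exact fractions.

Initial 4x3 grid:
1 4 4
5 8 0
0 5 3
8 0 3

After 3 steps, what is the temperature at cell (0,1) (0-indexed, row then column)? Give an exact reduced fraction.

Step 1: cell (0,1) = 17/4
Step 2: cell (0,1) = 293/80
Step 3: cell (0,1) = 5893/1600
Full grid after step 3:
  8129/2160 5893/1600 7639/2160
  13423/3600 7431/2000 12323/3600
  13403/3600 10169/3000 3901/1200
  457/135 6019/1800 1057/360

Answer: 5893/1600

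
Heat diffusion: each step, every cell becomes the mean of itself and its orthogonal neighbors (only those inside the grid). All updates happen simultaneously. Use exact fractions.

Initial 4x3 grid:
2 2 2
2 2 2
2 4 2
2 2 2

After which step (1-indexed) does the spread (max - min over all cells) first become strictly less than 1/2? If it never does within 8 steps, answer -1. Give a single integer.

Answer: 2

Derivation:
Step 1: max=5/2, min=2, spread=1/2
Step 2: max=123/50, min=2, spread=23/50
  -> spread < 1/2 first at step 2
Step 3: max=5611/2400, min=413/200, spread=131/480
Step 4: max=49751/21600, min=7591/3600, spread=841/4320
Step 5: max=19822051/8640000, min=1533373/720000, spread=56863/345600
Step 6: max=177054341/77760000, min=13949543/6480000, spread=386393/3110400
Step 7: max=70601723131/31104000000, min=5604358813/2592000000, spread=26795339/248832000
Step 8: max=4216295714129/1866240000000, min=338126149667/155520000000, spread=254051069/2985984000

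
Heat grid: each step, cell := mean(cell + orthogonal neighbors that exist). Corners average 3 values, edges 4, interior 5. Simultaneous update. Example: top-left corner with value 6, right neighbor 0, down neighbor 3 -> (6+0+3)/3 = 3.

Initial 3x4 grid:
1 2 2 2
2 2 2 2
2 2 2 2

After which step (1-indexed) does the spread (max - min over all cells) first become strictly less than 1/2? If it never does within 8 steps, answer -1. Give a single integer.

Step 1: max=2, min=5/3, spread=1/3
  -> spread < 1/2 first at step 1
Step 2: max=2, min=31/18, spread=5/18
Step 3: max=2, min=391/216, spread=41/216
Step 4: max=2, min=47623/25920, spread=4217/25920
Step 5: max=14321/7200, min=2901251/1555200, spread=38417/311040
Step 6: max=285403/144000, min=175423789/93312000, spread=1903471/18662400
Step 7: max=8524241/4320000, min=10596450911/5598720000, spread=18038617/223948800
Step 8: max=764673241/388800000, min=638578217149/335923200000, spread=883978523/13436928000

Answer: 1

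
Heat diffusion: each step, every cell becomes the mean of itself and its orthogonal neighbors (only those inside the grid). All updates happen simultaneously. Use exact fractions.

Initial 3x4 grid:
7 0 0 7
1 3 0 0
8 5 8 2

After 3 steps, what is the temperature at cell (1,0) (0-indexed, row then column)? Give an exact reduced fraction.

Answer: 11063/2880

Derivation:
Step 1: cell (1,0) = 19/4
Step 2: cell (1,0) = 833/240
Step 3: cell (1,0) = 11063/2880
Full grid after step 3:
  403/135 4007/1440 3181/1440 2461/1080
  11063/2880 3721/1200 3443/1200 7273/2880
  4559/1080 5927/1440 4801/1440 1703/540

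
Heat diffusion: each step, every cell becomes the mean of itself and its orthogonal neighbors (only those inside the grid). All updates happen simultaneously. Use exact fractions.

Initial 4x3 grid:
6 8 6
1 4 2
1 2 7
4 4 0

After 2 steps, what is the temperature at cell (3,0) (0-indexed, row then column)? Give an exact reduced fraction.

Step 1: cell (3,0) = 3
Step 2: cell (3,0) = 5/2
Full grid after step 2:
  14/3 74/15 193/36
  67/20 83/20 487/120
  29/10 57/20 443/120
  5/2 383/120 107/36

Answer: 5/2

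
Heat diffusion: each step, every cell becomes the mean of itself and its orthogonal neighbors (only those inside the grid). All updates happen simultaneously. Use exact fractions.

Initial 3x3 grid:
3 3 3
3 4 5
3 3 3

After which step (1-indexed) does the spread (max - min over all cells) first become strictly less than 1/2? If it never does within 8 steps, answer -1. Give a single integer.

Step 1: max=15/4, min=3, spread=3/4
Step 2: max=881/240, min=19/6, spread=121/240
Step 3: max=51127/14400, min=15559/4800, spread=89/288
  -> spread < 1/2 first at step 3
Step 4: max=3031169/864000, min=947473/288000, spread=755/3456
Step 5: max=179867143/51840000, min=19102877/5760000, spread=6353/41472
Step 6: max=10726243121/3110400000, min=3463891457/1036800000, spread=53531/497664
Step 7: max=640385814487/186624000000, min=208764511079/62208000000, spread=450953/5971968
Step 8: max=38301923147489/11197440000000, min=1396604543657/414720000000, spread=3799043/71663616

Answer: 3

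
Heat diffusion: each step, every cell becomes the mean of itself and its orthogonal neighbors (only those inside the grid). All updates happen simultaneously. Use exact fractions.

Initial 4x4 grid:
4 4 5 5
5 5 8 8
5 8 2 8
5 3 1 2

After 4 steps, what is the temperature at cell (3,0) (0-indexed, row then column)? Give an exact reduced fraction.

Step 1: cell (3,0) = 13/3
Step 2: cell (3,0) = 43/9
Step 3: cell (3,0) = 9671/2160
Step 4: cell (3,0) = 60001/12960
Full grid after step 4:
  160771/32400 565441/108000 197563/36000 8359/1440
  34051/6750 455941/90000 108801/20000 395461/72000
  128941/27000 877559/180000 428579/90000 1075591/216000
  60001/12960 944783/216000 946591/216000 140453/32400

Answer: 60001/12960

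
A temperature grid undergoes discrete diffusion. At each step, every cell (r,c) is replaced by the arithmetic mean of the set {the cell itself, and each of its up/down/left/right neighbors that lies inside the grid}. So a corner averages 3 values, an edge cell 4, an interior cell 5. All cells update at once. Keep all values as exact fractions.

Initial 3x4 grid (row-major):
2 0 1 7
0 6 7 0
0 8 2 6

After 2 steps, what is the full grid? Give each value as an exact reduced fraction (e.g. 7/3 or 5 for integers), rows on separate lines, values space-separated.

After step 1:
  2/3 9/4 15/4 8/3
  2 21/5 16/5 5
  8/3 4 23/4 8/3
After step 2:
  59/36 163/60 89/30 137/36
  143/60 313/100 219/50 203/60
  26/9 997/240 937/240 161/36

Answer: 59/36 163/60 89/30 137/36
143/60 313/100 219/50 203/60
26/9 997/240 937/240 161/36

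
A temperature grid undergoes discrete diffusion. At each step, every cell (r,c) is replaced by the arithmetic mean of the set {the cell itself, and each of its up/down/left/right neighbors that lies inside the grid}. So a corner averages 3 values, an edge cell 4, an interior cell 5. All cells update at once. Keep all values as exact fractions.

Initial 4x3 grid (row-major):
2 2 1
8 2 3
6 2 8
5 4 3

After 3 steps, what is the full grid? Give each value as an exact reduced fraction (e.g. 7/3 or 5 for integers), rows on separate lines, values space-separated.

After step 1:
  4 7/4 2
  9/2 17/5 7/2
  21/4 22/5 4
  5 7/2 5
After step 2:
  41/12 223/80 29/12
  343/80 351/100 129/40
  383/80 411/100 169/40
  55/12 179/40 25/6
After step 3:
  1259/360 14557/4800 2023/720
  9601/2400 448/125 4013/1200
  10661/2400 8443/2000 2359/600
  3323/720 3467/800 193/45

Answer: 1259/360 14557/4800 2023/720
9601/2400 448/125 4013/1200
10661/2400 8443/2000 2359/600
3323/720 3467/800 193/45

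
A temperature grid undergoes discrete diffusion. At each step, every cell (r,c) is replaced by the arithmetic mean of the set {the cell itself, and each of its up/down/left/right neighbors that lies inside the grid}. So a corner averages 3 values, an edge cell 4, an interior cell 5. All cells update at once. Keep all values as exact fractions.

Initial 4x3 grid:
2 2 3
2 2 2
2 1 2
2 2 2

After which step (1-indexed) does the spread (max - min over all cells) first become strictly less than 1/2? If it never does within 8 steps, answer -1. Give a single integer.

Answer: 3

Derivation:
Step 1: max=7/3, min=7/4, spread=7/12
Step 2: max=41/18, min=177/100, spread=457/900
Step 3: max=4613/2160, min=8789/4800, spread=13159/43200
  -> spread < 1/2 first at step 3
Step 4: max=273247/129600, min=79849/43200, spread=337/1296
Step 5: max=16028873/7776000, min=32321309/17280000, spread=29685679/155520000
Step 6: max=953497507/466560000, min=292310419/155520000, spread=61253/373248
Step 7: max=56636253713/27993600000, min=17681060321/9331200000, spread=14372291/111974400
Step 8: max=3378538795267/1679616000000, min=1065982456339/559872000000, spread=144473141/1343692800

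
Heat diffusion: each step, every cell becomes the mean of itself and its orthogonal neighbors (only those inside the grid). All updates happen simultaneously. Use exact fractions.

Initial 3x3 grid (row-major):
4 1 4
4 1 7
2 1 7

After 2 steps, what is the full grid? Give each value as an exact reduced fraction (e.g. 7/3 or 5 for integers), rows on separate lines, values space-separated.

Answer: 11/4 123/40 15/4
653/240 311/100 331/80
47/18 773/240 25/6

Derivation:
After step 1:
  3 5/2 4
  11/4 14/5 19/4
  7/3 11/4 5
After step 2:
  11/4 123/40 15/4
  653/240 311/100 331/80
  47/18 773/240 25/6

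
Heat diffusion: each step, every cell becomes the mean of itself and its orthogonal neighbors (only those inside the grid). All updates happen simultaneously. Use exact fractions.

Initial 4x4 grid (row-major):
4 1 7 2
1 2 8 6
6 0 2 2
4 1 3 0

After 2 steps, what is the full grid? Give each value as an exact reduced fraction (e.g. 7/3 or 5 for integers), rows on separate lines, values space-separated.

After step 1:
  2 7/2 9/2 5
  13/4 12/5 5 9/2
  11/4 11/5 3 5/2
  11/3 2 3/2 5/3
After step 2:
  35/12 31/10 9/2 14/3
  13/5 327/100 97/25 17/4
  89/30 247/100 71/25 35/12
  101/36 281/120 49/24 17/9

Answer: 35/12 31/10 9/2 14/3
13/5 327/100 97/25 17/4
89/30 247/100 71/25 35/12
101/36 281/120 49/24 17/9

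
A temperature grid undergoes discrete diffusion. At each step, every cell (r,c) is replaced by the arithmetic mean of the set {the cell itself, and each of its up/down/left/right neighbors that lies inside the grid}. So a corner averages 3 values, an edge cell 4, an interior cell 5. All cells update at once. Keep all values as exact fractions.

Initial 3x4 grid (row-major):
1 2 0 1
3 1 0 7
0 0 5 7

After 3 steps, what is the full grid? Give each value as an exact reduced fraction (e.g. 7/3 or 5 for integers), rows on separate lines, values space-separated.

After step 1:
  2 1 3/4 8/3
  5/4 6/5 13/5 15/4
  1 3/2 3 19/3
After step 2:
  17/12 99/80 421/240 43/18
  109/80 151/100 113/50 307/80
  5/4 67/40 403/120 157/36
After step 3:
  241/180 3551/2400 13753/7200 2873/1080
  6647/4800 1609/1000 318/125 5139/1600
  343/240 1169/600 10489/3600 8321/2160

Answer: 241/180 3551/2400 13753/7200 2873/1080
6647/4800 1609/1000 318/125 5139/1600
343/240 1169/600 10489/3600 8321/2160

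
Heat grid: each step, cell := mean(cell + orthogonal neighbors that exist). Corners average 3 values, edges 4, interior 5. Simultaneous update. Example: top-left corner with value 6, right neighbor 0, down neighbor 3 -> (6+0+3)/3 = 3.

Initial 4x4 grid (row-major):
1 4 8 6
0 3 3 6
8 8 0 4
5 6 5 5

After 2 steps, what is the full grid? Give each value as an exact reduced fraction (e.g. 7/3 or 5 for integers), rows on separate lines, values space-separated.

Answer: 26/9 871/240 239/48 50/9
811/240 98/25 108/25 115/24
235/48 477/100 83/20 103/24
211/36 16/3 14/3 149/36

Derivation:
After step 1:
  5/3 4 21/4 20/3
  3 18/5 4 19/4
  21/4 5 4 15/4
  19/3 6 4 14/3
After step 2:
  26/9 871/240 239/48 50/9
  811/240 98/25 108/25 115/24
  235/48 477/100 83/20 103/24
  211/36 16/3 14/3 149/36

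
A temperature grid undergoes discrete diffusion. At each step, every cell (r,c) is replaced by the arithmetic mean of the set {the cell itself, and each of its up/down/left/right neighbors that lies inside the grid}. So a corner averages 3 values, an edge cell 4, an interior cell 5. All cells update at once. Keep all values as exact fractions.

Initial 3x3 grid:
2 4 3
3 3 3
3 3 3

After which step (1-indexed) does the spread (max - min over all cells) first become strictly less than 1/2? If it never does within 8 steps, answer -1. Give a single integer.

Step 1: max=10/3, min=11/4, spread=7/12
Step 2: max=47/15, min=35/12, spread=13/60
  -> spread < 1/2 first at step 2
Step 3: max=422/135, min=14173/4800, spread=7483/43200
Step 4: max=332221/108000, min=128543/43200, spread=21727/216000
Step 5: max=2983711/972000, min=17277319/5760000, spread=10906147/155520000
Step 6: max=356120059/116640000, min=467265287/155520000, spread=36295/746496
Step 7: max=5333315837/1749600000, min=28125837589/9331200000, spread=305773/8957952
Step 8: max=1277320579381/419904000000, min=1689677694383/559872000000, spread=2575951/107495424

Answer: 2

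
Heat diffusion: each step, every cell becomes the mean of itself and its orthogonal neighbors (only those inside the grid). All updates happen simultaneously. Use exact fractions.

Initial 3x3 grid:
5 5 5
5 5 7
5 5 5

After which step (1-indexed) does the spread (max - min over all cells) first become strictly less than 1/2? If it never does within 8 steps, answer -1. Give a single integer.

Step 1: max=17/3, min=5, spread=2/3
Step 2: max=667/120, min=5, spread=67/120
Step 3: max=5837/1080, min=507/100, spread=1807/5400
  -> spread < 1/2 first at step 3
Step 4: max=2317963/432000, min=13861/2700, spread=33401/144000
Step 5: max=20669933/3888000, min=1393391/270000, spread=3025513/19440000
Step 6: max=8240926867/1555200000, min=74755949/14400000, spread=53531/497664
Step 7: max=492592925849/93312000000, min=20231116051/3888000000, spread=450953/5971968
Step 8: max=29502503560603/5598720000000, min=2433808610519/466560000000, spread=3799043/71663616

Answer: 3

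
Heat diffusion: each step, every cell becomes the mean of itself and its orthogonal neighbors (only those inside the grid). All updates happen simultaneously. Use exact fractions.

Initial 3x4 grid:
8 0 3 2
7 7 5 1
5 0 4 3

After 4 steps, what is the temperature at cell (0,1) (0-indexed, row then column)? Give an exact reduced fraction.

Answer: 73513/18000

Derivation:
Step 1: cell (0,1) = 9/2
Step 2: cell (0,1) = 79/20
Step 3: cell (0,1) = 323/75
Step 4: cell (0,1) = 73513/18000
Full grid after step 4:
  201827/43200 73513/18000 31099/9000 42569/14400
  1316303/288000 167719/40000 1213271/360000 2625589/864000
  196127/43200 144151/36000 376313/108000 394421/129600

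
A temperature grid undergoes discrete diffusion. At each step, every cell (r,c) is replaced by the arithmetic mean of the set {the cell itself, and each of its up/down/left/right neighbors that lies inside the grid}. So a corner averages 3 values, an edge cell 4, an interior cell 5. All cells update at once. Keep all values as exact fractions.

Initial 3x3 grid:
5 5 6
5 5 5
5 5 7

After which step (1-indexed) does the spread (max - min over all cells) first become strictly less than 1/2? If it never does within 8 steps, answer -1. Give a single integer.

Step 1: max=23/4, min=5, spread=3/4
Step 2: max=203/36, min=5, spread=23/36
Step 3: max=2357/432, min=731/144, spread=41/108
  -> spread < 1/2 first at step 3
Step 4: max=140491/25920, min=12361/2400, spread=34961/129600
Step 5: max=8341397/1555200, min=2683099/518400, spread=2921/15552
Step 6: max=498390859/93312000, min=162028453/31104000, spread=24611/186624
Step 7: max=29775071573/5598720000, min=361194433/69120000, spread=207329/2239488
Step 8: max=1782311880331/335923200000, min=586826314277/111974400000, spread=1746635/26873856

Answer: 3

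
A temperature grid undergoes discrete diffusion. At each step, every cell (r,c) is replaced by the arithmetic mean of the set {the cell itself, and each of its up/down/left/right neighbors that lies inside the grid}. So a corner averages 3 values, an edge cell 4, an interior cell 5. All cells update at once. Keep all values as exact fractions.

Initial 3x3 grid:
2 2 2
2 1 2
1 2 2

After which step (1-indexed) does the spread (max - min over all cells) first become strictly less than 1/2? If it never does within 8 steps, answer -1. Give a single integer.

Step 1: max=2, min=3/2, spread=1/2
Step 2: max=151/80, min=14/9, spread=239/720
  -> spread < 1/2 first at step 2
Step 3: max=673/360, min=12073/7200, spread=1387/7200
Step 4: max=39131/21600, min=54359/32400, spread=347/2592
Step 5: max=2344057/1296000, min=3333523/1944000, spread=2921/31104
Step 6: max=139029779/77760000, min=200853731/116640000, spread=24611/373248
Step 7: max=8312709313/4665600000, min=12145112407/6998400000, spread=207329/4478976
Step 8: max=496406073611/279936000000, min=730963524479/419904000000, spread=1746635/53747712

Answer: 2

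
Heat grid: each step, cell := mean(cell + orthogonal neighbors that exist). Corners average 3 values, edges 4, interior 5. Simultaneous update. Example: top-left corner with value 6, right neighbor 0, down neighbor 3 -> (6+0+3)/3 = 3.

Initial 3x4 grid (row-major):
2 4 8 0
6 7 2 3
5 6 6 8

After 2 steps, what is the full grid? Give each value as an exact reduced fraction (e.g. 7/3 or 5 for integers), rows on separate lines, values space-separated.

After step 1:
  4 21/4 7/2 11/3
  5 5 26/5 13/4
  17/3 6 11/2 17/3
After step 2:
  19/4 71/16 1057/240 125/36
  59/12 529/100 449/100 1067/240
  50/9 133/24 671/120 173/36

Answer: 19/4 71/16 1057/240 125/36
59/12 529/100 449/100 1067/240
50/9 133/24 671/120 173/36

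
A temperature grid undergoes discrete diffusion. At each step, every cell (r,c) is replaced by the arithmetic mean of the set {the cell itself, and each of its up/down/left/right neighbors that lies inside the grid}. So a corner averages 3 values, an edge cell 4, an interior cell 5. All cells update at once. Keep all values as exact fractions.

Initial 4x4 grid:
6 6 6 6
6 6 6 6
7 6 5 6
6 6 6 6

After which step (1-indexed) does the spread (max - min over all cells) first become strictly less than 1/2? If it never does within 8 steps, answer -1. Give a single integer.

Step 1: max=19/3, min=23/4, spread=7/12
Step 2: max=149/24, min=291/50, spread=233/600
  -> spread < 1/2 first at step 2
Step 3: max=2653/432, min=14057/2400, spread=6137/21600
Step 4: max=395363/64800, min=63421/10800, spread=14837/64800
Step 5: max=9841541/1620000, min=381983/64800, spread=48661/270000
Step 6: max=117731957/19440000, min=57428107/9720000, spread=35503/240000
Step 7: max=8811236657/1458000000, min=1726950373/291600000, spread=7353533/60750000
Step 8: max=527722820731/87480000000, min=51899293771/8748000000, spread=2909961007/29160000000

Answer: 2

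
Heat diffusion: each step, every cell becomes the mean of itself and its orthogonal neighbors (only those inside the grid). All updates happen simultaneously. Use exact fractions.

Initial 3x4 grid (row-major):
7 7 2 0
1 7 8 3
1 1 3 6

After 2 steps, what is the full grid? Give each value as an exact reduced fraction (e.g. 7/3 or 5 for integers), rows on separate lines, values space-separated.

Answer: 59/12 99/20 61/15 61/18
37/10 443/100 112/25 871/240
8/3 133/40 161/40 17/4

Derivation:
After step 1:
  5 23/4 17/4 5/3
  4 24/5 23/5 17/4
  1 3 9/2 4
After step 2:
  59/12 99/20 61/15 61/18
  37/10 443/100 112/25 871/240
  8/3 133/40 161/40 17/4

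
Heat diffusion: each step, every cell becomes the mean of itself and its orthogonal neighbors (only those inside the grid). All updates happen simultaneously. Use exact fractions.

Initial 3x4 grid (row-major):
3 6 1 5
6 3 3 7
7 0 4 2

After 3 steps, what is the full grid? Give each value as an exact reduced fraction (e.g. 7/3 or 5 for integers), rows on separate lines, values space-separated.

Answer: 3037/720 589/150 13711/3600 8621/2160
60079/14400 11383/3000 2777/750 55229/14400
4333/1080 26597/7200 25097/7200 2009/540

Derivation:
After step 1:
  5 13/4 15/4 13/3
  19/4 18/5 18/5 17/4
  13/3 7/2 9/4 13/3
After step 2:
  13/3 39/10 56/15 37/9
  1061/240 187/50 349/100 991/240
  151/36 821/240 821/240 65/18
After step 3:
  3037/720 589/150 13711/3600 8621/2160
  60079/14400 11383/3000 2777/750 55229/14400
  4333/1080 26597/7200 25097/7200 2009/540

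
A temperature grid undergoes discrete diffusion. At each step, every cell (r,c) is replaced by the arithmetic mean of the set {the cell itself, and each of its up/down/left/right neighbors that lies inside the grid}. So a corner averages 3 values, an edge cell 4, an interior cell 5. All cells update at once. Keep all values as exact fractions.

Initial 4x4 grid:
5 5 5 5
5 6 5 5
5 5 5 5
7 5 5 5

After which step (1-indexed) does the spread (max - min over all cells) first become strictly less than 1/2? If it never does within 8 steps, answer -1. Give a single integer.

Answer: 3

Derivation:
Step 1: max=17/3, min=5, spread=2/3
Step 2: max=50/9, min=5, spread=5/9
Step 3: max=11737/2160, min=2013/400, spread=2167/5400
  -> spread < 1/2 first at step 3
Step 4: max=348379/64800, min=36391/7200, spread=1043/3240
Step 5: max=10366609/1944000, min=364849/72000, spread=257843/972000
Step 6: max=61827491/11664000, min=6582671/1296000, spread=645863/2916000
Step 7: max=9232037737/1749600000, min=989724253/194400000, spread=16225973/87480000
Step 8: max=275951948719/52488000000, min=29751681451/5832000000, spread=409340783/2624400000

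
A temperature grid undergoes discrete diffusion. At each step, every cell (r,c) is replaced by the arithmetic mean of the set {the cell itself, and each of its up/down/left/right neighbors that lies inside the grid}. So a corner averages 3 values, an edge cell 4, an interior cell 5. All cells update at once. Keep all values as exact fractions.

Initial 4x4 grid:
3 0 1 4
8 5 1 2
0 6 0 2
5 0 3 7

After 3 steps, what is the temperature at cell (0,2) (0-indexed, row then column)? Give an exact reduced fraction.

Step 1: cell (0,2) = 3/2
Step 2: cell (0,2) = 473/240
Step 3: cell (0,2) = 16637/7200
Full grid after step 3:
  739/216 3953/1440 16637/7200 4523/2160
  4829/1440 9341/3000 14189/6000 2149/900
  25081/7200 3401/1200 351/125 791/300
  6427/2160 5509/1800 549/200 271/90

Answer: 16637/7200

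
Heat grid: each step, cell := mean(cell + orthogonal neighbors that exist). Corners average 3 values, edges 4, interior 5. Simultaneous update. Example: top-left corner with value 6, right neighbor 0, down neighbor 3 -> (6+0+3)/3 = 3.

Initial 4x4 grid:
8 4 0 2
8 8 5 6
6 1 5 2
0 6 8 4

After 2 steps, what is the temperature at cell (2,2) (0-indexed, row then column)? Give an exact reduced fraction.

Step 1: cell (2,2) = 21/5
Step 2: cell (2,2) = 121/25
Full grid after step 2:
  115/18 1177/240 913/240 55/18
  1387/240 277/50 207/50 58/15
  409/80 221/50 121/25 253/60
  23/6 187/40 551/120 44/9

Answer: 121/25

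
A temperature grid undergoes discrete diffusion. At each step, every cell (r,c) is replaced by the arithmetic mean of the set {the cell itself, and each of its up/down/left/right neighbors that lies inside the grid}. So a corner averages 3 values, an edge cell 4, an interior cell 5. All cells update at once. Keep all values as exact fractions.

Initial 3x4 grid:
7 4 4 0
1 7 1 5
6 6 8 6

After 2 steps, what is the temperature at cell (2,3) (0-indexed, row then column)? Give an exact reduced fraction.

Answer: 175/36

Derivation:
Step 1: cell (2,3) = 19/3
Step 2: cell (2,3) = 175/36
Full grid after step 2:
  59/12 311/80 63/16 11/4
  1043/240 263/50 193/50 13/3
  49/9 151/30 35/6 175/36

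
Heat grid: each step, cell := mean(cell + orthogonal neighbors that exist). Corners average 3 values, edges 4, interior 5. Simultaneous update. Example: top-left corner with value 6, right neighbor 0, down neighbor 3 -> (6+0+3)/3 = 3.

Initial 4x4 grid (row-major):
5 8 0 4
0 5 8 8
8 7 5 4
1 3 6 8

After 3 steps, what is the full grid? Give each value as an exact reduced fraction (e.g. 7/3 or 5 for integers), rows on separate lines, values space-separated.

Answer: 626/135 1072/225 1507/300 401/80
2099/450 7559/1500 2111/400 4397/800
1373/300 10097/2000 1393/250 13831/2400
3227/720 11669/2400 13141/2400 209/36

Derivation:
After step 1:
  13/3 9/2 5 4
  9/2 28/5 26/5 6
  4 28/5 6 25/4
  4 17/4 11/2 6
After step 2:
  40/9 583/120 187/40 5
  553/120 127/25 139/25 429/80
  181/40 509/100 571/100 97/16
  49/12 387/80 87/16 71/12
After step 3:
  626/135 1072/225 1507/300 401/80
  2099/450 7559/1500 2111/400 4397/800
  1373/300 10097/2000 1393/250 13831/2400
  3227/720 11669/2400 13141/2400 209/36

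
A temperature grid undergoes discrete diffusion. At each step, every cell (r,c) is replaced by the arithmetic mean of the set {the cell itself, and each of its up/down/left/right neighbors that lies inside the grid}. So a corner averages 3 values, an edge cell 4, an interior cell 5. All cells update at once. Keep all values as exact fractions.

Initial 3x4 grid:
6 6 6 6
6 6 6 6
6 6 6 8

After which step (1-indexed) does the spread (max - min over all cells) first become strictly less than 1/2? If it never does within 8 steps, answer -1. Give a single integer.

Answer: 3

Derivation:
Step 1: max=20/3, min=6, spread=2/3
Step 2: max=59/9, min=6, spread=5/9
Step 3: max=689/108, min=6, spread=41/108
  -> spread < 1/2 first at step 3
Step 4: max=81977/12960, min=6, spread=4217/12960
Step 5: max=4874749/777600, min=21679/3600, spread=38417/155520
Step 6: max=291136211/46656000, min=434597/72000, spread=1903471/9331200
Step 7: max=17397149089/2799360000, min=13075759/2160000, spread=18038617/111974400
Step 8: max=1041037782851/167961600000, min=1179326759/194400000, spread=883978523/6718464000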